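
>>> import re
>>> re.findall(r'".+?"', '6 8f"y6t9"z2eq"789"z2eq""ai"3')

['"y6t9"', '"789"', '""ai"']

Since nothing is captured, `findall` lists the 3 matched substrings directly.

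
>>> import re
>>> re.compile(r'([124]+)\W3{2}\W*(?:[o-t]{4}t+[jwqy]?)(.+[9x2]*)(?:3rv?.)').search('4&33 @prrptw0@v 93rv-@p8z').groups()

The match spans [0:21] → '4&33 @prrptw0@v 93rv-'.
Captured: group 1 = '4', group 2 = '0@v 9'.

('4', '0@v 9')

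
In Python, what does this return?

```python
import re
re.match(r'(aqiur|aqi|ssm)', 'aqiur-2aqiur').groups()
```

`|` is ordered: at each position the engine commits to the first alternative that works.
`re.match` only tries the pattern at the start of the string.
The match spans [0:5] → 'aqiur'.
Captured: group 1 = 'aqiur'.

('aqiur',)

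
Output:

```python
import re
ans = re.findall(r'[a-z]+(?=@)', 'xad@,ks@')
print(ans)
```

['xad', 'ks']

Because the assertion is zero-width, the text it checks is not consumed and won't appear in the result.
With no groups in the pattern, `findall` gives back each whole match — 2 here.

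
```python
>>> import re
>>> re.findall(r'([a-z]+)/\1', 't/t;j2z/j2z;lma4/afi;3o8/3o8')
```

['t']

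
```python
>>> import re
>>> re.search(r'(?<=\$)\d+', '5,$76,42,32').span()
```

(3, 5)

Lookahead/lookbehind check context without consuming it, so the matched span excludes the asserted characters.
`search` walks the string left to right and returns the first match it finds.
The match spans [3:5] → '76'.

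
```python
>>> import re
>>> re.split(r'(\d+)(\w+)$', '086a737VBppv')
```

['', '086', 'a737VBppv', '']

This matches one or more of a digit (captured); then one or more of a word character (captured); then anchored at the end.
With a capturing group present, the delimiter's captured portion is kept in the result list.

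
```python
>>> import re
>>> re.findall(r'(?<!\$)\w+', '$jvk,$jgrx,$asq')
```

['vk', 'grx', 'sq']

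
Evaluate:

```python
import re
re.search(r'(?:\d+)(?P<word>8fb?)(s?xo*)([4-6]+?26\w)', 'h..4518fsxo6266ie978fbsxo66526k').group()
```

'4518fsxo6266'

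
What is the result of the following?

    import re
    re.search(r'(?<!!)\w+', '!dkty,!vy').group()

The negative lookahead/lookbehind blocks any match where the forbidden context is present.
The match spans [2:5] → 'kty'.

'kty'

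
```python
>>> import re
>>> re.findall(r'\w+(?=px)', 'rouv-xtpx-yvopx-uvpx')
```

['xt', 'yvo', 'uv']

The `(?=…)`/`(?<=…)` assertion just peeks at neighbouring text; it doesn't advance the match position.
Since nothing is captured, `findall` lists the 3 matched substrings directly.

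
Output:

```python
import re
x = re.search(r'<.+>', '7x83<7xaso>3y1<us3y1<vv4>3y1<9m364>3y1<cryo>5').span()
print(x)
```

(4, 44)

The match spans [4:44] → '<7xaso>3y1<us3y1<vv4>3y1<9m364>3y1<cryo>'.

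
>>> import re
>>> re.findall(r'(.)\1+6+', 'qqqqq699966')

['q', '9']

A backreference is literal: `\1` must see the identical characters the first group matched.
With a single group, `findall` returns only what that group captured — 2 items.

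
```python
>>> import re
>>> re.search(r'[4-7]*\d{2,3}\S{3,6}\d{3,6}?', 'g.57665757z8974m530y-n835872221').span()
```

Pattern: zero or more of a character in [4-7], then 2 to 3 of a digit; then 3 to 6 of a non-whitespace character, then 3 to 6 of a digit (lazy).
The match spans [2:19] → '57665757z8974m530'.

(2, 19)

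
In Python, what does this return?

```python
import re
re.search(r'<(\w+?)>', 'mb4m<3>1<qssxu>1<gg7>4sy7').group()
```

'<3>'

`re.search` scans for the first position where the pattern succeeds.
The match spans [4:7] → '<3>'.
Captured: group 1 = '3'.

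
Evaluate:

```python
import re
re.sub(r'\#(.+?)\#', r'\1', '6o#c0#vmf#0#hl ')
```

'6oc0vmf0hl '

With the lazy modifier that quantifier settles for the fewest repetitions that let the rest of the pattern succeed (the atoms after it are unaffected and can still be greedy).
Matches: at [2:6] → '#c0#'; at [9:12] → '#0#'.
`\1` in the replacement pulls in group 1's text for each match.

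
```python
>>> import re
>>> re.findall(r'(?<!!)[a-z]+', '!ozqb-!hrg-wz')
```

['zqb', 'rg', 'wz']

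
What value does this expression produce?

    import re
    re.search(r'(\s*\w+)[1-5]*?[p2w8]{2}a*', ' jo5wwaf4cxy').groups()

(' jo5',)

Pattern: zero or more of whitespace, then one or more of a word character (captured); then zero or more of a character in [1-5] (lazy), then exactly 2 of one of [p2w8], then zero or more of the literal 'a'.
Unlike `match`, `search` isn't anchored — it looks for the pattern anywhere in the string.
The match spans [0:7] → ' jo5wwa'.
Captured: group 1 = ' jo5'.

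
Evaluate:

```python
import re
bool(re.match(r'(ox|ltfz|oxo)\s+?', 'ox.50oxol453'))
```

`re.match` won't scan ahead — the pattern has to work from the very first character.
Here position 0 doesn't satisfy it, so the call returns None, and `bool(None)` is False.

False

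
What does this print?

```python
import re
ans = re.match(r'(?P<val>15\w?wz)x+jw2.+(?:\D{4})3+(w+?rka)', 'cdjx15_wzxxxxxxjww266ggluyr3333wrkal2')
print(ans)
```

None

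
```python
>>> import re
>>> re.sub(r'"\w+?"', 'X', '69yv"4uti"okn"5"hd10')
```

Every occurrence is swapped for 'X'.

'69yvXoknXhd10'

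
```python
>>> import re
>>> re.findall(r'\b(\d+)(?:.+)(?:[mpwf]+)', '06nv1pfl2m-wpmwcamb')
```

Pattern: a word boundary (`\b`, zero-width); then one or more of a digit (captured); then one or more of any character (non-capturing group); then one or more of one of [mpwf] (non-capturing group).
Scanning left to right: at [0:18] match '06nv1pfl2m-wpmwcam', group 1 = '06'.
With a single group, `findall` returns only what that group captured — 1 item.

['06']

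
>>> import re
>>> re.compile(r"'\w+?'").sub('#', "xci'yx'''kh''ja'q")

`sub` substitutes '#' at each match site.

"xci#'##q"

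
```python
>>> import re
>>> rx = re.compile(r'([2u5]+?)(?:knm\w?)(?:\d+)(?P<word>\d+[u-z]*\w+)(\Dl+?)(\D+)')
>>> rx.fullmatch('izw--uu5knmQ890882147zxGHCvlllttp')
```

`fullmatch` succeeds only if the pattern covers the string from start to end.
Here the pattern can't cover the whole string, so the call returns None.

None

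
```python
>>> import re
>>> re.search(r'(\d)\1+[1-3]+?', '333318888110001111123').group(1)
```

'3'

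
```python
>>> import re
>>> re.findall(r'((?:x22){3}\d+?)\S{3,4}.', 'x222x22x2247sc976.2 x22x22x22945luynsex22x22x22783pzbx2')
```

The pattern matches the literal 'x22' repeated 3 times, then one or more of a digit (lazy) (captured); then 3 to 4 of a non-whitespace character, then any character.
Because the quantifier is non-greedy, it stops expanding at the earliest point where the rest of the pattern can succeed.
Matches: at [20:35] match 'x22x22x22945luy', group 1 = 'x22x22x229'; at [38:53] match 'x22x22x22783pzb', group 1 = 'x22x22x227'.
`findall` collects group 1 from each match (2 total).

['x22x22x229', 'x22x22x227']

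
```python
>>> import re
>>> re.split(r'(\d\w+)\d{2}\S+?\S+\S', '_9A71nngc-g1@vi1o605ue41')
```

['_', '9A', '']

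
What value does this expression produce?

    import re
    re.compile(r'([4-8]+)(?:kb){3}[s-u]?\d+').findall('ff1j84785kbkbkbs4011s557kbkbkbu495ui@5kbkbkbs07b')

This matches one or more of a character in [4-8] (captured); then the literal 'kb' repeated 3 times, then optionally a character in [s-u]; then one or more of a digit.
Because there's exactly one group, `findall` drops the full match and keeps group 1 from each hit.

['84785', '557', '5']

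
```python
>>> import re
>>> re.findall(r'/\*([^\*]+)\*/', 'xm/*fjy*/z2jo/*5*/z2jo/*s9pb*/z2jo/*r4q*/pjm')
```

['fjy', '5', 's9pb', 'r4q']

Walking the string: at [2:9] match '/*fjy*/', group 1 = 'fjy'; at [13:18] match '/*5*/', group 1 = '5'; at [22:30] match '/*s9pb*/', group 1 = 's9pb'; at [34:41] match '/*r4q*/', group 1 = 'r4q'.
One capturing group, so `findall` returns just the captured substring from each match — 4 in all.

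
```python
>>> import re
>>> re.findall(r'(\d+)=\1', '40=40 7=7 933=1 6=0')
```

['40', '7']

The backreference `\1` re-matches whatever the first group consumed, character for character.
Matches: at [0:5] match '40=40', group 1 = '40'; at [6:9] match '7=7', group 1 = '7'.
Because there's exactly one group, `findall` drops the full match and keeps group 1 from each hit.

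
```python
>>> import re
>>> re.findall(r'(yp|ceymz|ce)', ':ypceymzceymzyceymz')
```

Alternation tries branches left to right and keeps the first one that lets the overall match succeed at that position.
Scanning left to right: at [1:3] match 'yp', group 1 = 'yp'; at [3:8] match 'ceymz', group 1 = 'ceymz'; at [8:13] match 'ceymz', group 1 = 'ceymz'; at [14:19] match 'ceymz', group 1 = 'ceymz'.
`findall` collects group 1 from each match (4 total).

['yp', 'ceymz', 'ceymz', 'ceymz']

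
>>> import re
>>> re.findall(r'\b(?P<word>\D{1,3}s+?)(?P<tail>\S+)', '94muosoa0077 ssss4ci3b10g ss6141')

[(' sss', 's4ci3b10g'), (' ss', '6141')]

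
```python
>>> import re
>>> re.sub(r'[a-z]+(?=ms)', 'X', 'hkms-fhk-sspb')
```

Lookahead/lookbehind check context without consuming it, so the matched span excludes the asserted characters.
Matches: at [0:2] → 'hk'.
Every occurrence is swapped for 'X'.

'Xms-fhk-sspb'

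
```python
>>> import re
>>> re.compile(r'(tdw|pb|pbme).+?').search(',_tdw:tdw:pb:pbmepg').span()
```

`re.search` scans for the first position where the pattern succeeds.
The match spans [2:6] → 'tdw:'.
Captured: group 1 = 'tdw'.

(2, 6)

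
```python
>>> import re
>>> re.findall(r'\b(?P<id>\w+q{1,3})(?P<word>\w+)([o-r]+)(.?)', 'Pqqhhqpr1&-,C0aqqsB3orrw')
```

Multiple groups make `findall` return tuples — one 4-tuple for each match.

[('Pqqhhq', 'p', 'r', '1'), ('C0aqq', 'sB3or', 'r', 'w')]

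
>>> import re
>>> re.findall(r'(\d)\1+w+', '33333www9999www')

The backreference `\1` re-matches whatever the first group consumed, character for character.
Because there's exactly one group, `findall` drops the full match and keeps group 1 from each hit.

['3', '9']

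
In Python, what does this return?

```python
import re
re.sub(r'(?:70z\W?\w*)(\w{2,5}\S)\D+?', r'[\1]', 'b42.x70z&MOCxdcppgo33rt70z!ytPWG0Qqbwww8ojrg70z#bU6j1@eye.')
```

Pattern: the literal '70z', then optionally a non-word character, then zero or more of a word character (non-capturing group); then 2 to 5 of a word character, then a non-whitespace character (captured); then one or more of a non-digit (lazy).
A non-greedy quantifier consumes as few characters as it can — just enough that the remainder of the pattern still matches from where it stops; whatever follows it matches normally.
Matches: at [5:28] → '70z&MOCxdcppgo33rt70z!y'; at [44:55] → '70z#bU6j1@e'.
The replacement refers to a captured group, so each match is rewritten using its own captured text.

'b42.x[0z!]tPWG0Qqbwww8ojrg[j1@]ye.'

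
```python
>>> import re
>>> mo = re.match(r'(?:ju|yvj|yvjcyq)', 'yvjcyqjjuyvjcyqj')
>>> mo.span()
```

(0, 3)

`|` is ordered: at each position the engine commits to the first alternative that works.
`re.match` won't scan ahead — the pattern has to work from the very first character.
The match spans [0:3] → 'yvj'.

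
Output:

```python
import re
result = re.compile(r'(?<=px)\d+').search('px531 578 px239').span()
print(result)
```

The `(?=…)`/`(?<=…)` assertion just peeks at neighbouring text; it doesn't advance the match position.
The match spans [2:5] → '531'.

(2, 5)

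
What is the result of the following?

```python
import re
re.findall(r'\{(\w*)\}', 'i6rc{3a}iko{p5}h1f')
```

Matches: at [4:8] match '{3a}', group 1 = '3a'; at [11:15] match '{p5}', group 1 = 'p5'.
`findall` collects group 1 from each match (2 total).

['3a', 'p5']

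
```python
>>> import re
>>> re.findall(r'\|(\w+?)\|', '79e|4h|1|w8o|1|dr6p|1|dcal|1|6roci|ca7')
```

['4h', 'w8o', 'dr6p', 'dcal', '6roci']

Walking the string: at [3:7] match '|4h|', group 1 = '4h'; at [8:13] match '|w8o|', group 1 = 'w8o'; at [14:20] match '|dr6p|', group 1 = 'dr6p'; at [21:27] match '|dcal|', group 1 = 'dcal'; at [28:35] match '|6roci|', group 1 = '6roci'.
`findall` collects group 1 from each match (5 total).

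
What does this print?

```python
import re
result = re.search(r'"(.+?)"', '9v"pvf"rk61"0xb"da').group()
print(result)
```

"pvf"

`search` walks the string left to right and returns the first match it finds.
The match spans [2:7] → '"pvf"'.
Captured: group 1 = 'pvf'.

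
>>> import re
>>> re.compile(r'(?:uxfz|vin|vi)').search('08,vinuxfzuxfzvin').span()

(3, 6)

Alternation isn't longest-match — the leftmost alternative that fits at this position is chosen.
The match spans [3:6] → 'vin'.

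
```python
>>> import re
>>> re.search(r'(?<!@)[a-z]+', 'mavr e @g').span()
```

The negative lookahead/lookbehind blocks any match where the forbidden context is present.
The match spans [0:4] → 'mavr'.

(0, 4)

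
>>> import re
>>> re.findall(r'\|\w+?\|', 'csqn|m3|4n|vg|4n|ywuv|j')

With no groups in the pattern, `findall` gives back each whole match — 3 here.

['|m3|', '|vg|', '|ywuv|']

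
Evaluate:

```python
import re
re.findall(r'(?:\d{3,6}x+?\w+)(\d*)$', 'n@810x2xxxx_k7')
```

The pattern matches 3 to 6 of a digit, then one or more of a literal 'x' (lazy), then one or more of a word character (non-capturing group); then zero or more of a digit (captured); then anchored at the end.
Matches: at [2:14] match '810x2xxxx_k7', group 1 = ''.
One capturing group, so `findall` returns just the captured substring from the one match — 1 in all.

['']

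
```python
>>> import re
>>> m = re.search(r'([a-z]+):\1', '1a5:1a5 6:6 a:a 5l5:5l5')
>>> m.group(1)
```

After group 1 captures some text, `\1` only succeeds where that same text appears again.
Unlike `match`, `search` isn't anchored — it looks for the pattern anywhere in the string.
The match spans [12:15] → 'a:a'.
Captured: group 1 = 'a'.

'a'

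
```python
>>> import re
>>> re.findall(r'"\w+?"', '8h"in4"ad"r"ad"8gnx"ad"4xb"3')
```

['"in4"', '"r"', '"8gnx"', '"4xb"']

Matches: at [2:7] → '"in4"'; at [9:12] → '"r"'; at [14:20] → '"8gnx"'; at [22:27] → '"4xb"'.
No capturing groups, so `findall` returns the 4 full match strings.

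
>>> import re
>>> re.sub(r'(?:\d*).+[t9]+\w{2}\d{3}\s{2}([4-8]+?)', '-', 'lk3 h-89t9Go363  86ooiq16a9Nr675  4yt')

The pattern matches zero or more of a digit (non-capturing group); then one or more of any character, then one or more of one of [t9]; then exactly 2 of a word character, then exactly 3 of a digit; then exactly 2 of whitespace; then one or more of a character in [4-8] (lazy) (captured).
Matches: at [0:35] → 'lk3 h-89t9Go363  86ooiq16a9Nr675  4'.
Every occurrence is swapped for '-'.

'-yt'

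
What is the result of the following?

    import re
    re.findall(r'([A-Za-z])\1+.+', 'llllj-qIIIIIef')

After group 1 captures some text, `\1` only succeeds where that same text appears again.
With a single group, `findall` returns only what that group captured — 1 item.

['l']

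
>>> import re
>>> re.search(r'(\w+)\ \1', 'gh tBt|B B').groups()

('B',)

`\1` is not a pattern — it's the concrete string captured by group 1, re-applied verbatim.
Unlike `match`, `search` isn't anchored — it looks for the pattern anywhere in the string.
The match spans [7:10] → 'B B'.
Captured: group 1 = 'B'.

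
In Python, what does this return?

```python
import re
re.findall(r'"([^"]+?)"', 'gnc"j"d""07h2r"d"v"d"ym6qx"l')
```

Walking the string: at [3:6] match '"j"', group 1 = 'j'; at [8:15] match '"07h2r"', group 1 = '07h2r'; at [16:19] match '"v"', group 1 = 'v'; at [20:27] match '"ym6qx"', group 1 = 'ym6qx'.
Because there's exactly one group, `findall` drops the full match and keeps group 1 from each hit.

['j', '07h2r', 'v', 'ym6qx']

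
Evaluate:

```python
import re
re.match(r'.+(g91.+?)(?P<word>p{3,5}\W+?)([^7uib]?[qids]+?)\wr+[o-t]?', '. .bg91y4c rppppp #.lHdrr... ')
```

None

`re.match` won't scan ahead — the pattern has to work from the very first character.
Here the string doesn't start with a match, so the call returns None.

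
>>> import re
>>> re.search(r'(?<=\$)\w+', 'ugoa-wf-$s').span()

(9, 10)

The `(?=…)`/`(?<=…)` assertion just peeks at neighbouring text; it doesn't advance the match position.
The match spans [9:10] → 's'.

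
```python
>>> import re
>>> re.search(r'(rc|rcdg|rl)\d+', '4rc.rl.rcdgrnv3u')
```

None

Unlike `match`, `search` isn't anchored — it looks for the pattern anywhere in the string.
Here the pattern never matches, so the call returns None.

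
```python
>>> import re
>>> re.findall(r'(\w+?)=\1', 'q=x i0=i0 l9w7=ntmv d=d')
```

['i0', 'd']

The backreference `\1` re-matches whatever the first group consumed, character for character.
Scanning left to right: at [4:9] match 'i0=i0', group 1 = 'i0'; at [20:23] match 'd=d', group 1 = 'd'.
One capturing group, so `findall` returns just the captured substring from each match — 2 in all.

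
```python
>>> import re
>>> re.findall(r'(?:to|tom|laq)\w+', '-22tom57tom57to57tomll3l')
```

Walking the string: at [3:24] → 'tom57tom57to57tomll3l'.
Since nothing is captured, `findall` lists the 1 matched substring directly.

['tom57tom57to57tomll3l']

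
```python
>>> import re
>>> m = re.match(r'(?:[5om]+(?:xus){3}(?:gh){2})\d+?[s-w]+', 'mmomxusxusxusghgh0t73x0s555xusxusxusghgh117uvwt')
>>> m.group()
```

'mmomxusxusxusghgh0t'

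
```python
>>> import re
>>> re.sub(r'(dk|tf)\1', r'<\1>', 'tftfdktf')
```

A backreference is literal: `\1` must see the identical characters the first group matched.
`\1` in the replacement pulls in group 1's text for each match.

'<tf>dktf'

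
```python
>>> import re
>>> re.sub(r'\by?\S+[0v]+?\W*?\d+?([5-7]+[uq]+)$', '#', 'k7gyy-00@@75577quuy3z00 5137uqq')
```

Pattern: a word boundary (`\b`, zero-width); then optionally a literal 'y', then one or more of a non-whitespace character; then one or more of one of [0v] (lazy), then zero or more of a non-word character (lazy), then one or more of a digit (lazy); then one or more of a character in [5-7], then one or more of one of [uq] (captured); then anchored at the end.
Matches: at [0:31] → 'k7gyy-00@@75577quuy3z00 5137uqq'.
`sub` substitutes '#' at each match site.

'#'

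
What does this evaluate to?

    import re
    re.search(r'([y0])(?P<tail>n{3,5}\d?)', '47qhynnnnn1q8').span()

(4, 11)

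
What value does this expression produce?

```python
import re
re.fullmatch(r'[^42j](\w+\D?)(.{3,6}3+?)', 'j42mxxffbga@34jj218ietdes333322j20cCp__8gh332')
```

For `fullmatch`, every character of the input must be accounted for by the pattern.
Here the pattern can't cover the whole string, so the call returns None.

None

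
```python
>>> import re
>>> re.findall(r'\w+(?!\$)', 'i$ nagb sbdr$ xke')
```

Because the assertion is negative and zero-width, positions next to the forbidden text are skipped.
Scanning left to right: at [3:7] → 'nagb'; at [8:11] → 'sbd'; at [14:17] → 'xke'.
No capturing groups, so `findall` returns the 3 full match strings.

['nagb', 'sbd', 'xke']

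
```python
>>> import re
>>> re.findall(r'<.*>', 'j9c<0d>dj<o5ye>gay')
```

Walking the string: at [3:15] → '<0d>dj<o5ye>'.
With no groups in the pattern, `findall` gives back each whole match — 1 here.

['<0d>dj<o5ye>']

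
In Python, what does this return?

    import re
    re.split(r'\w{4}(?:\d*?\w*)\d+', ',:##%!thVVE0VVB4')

The pattern matches exactly 4 of a word character; then zero or more of a digit (lazy), then zero or more of a word character (non-capturing group); then one or more of a digit.
Matches to split on: at [6:16] → 'thVVE0VVB4'.
The string is cut at each match, leaving 2 pieces.

[',:##%!', '']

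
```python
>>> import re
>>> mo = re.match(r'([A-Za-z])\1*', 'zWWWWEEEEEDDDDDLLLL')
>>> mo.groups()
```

`\1` is not a pattern — it's the concrete string captured by group 1, re-applied verbatim.
With `match`, the pattern is implicitly anchored at the beginning.
The match spans [0:1] → 'z'.
Captured: group 1 = 'z'.

('z',)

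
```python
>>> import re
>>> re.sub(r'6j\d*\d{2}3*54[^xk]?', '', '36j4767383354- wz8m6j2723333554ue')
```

This matches the literal '6j', then zero or more of a digit, then exactly 2 of a digit; then zero or more of a literal '3', then the literal '54', then optionally any character except [xk].
Each match is replaced by ''.

'3 wz8me'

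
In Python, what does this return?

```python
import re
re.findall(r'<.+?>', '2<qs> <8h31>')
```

['<qs>', '<8h31>']

Matches: at [1:5] → '<qs>'; at [6:12] → '<8h31>'.
`findall` yields the raw match text (2 of them) because the pattern has no groups.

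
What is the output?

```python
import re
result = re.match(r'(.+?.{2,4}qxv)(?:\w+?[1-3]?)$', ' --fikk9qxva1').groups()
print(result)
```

(' --fikk9qxv',)

The match spans [0:13] → ' --fikk9qxva1'.
Captured: group 1 = ' --fikk9qxv'.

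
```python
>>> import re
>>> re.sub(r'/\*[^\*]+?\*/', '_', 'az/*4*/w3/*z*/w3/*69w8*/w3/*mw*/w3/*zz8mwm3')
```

'az_w3_w3_w3_w3/*zz8mwm3'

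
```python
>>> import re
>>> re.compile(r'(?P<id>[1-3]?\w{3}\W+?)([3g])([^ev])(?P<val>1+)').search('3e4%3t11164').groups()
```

The pattern matches optionally a character in [1-3], then exactly 3 of a word character, then one or more of a non-word character (lazy) (captured as 'id'); then one of [3g] (captured); then any character except [ev] (captured); then one or more of a literal '1' (captured as 'val').
`re.search` tries every starting position until one works.
The match spans [0:9] → '3e4%3t111'.
Captured: group 1 = '3e4%', group 2 = '3', group 3 = 't', group 4 = '111'.

('3e4%', '3', 't', '111')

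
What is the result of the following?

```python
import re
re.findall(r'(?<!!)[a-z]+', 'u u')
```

`(?!…)`/`(?<!…)` only lets a position through if the neighbouring text does NOT match; no characters are consumed.
Since nothing is captured, `findall` lists the 2 matched substrings directly.

['u', 'u']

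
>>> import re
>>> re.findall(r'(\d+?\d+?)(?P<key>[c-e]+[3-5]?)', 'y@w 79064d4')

With 2 capturing groups, `findall` returns a 2-tuple per match.

[('79064', 'd4')]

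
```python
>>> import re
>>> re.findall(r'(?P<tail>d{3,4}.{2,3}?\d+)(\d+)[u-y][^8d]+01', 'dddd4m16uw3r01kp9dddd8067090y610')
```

The pattern matches 3 to 4 of a literal 'd', then 2 to 3 of any character (lazy), then one or more of a digit (captured as 'tail'); then one or more of a digit (captured); then a character in [u-y], then one or more of any character except [8d], then the literal '01'.
Matches: at [0:14] match 'dddd4m16uw3r01', groups = ('dddd4m1', '6').
With 2 capturing groups, `findall` returns a 2-tuple per match.

[('dddd4m1', '6')]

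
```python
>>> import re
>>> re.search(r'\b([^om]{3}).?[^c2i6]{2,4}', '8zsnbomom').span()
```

(0, 8)

Pattern: a word boundary (`\b`, zero-width); then exactly 3 of any character except [om] (captured); then optionally any character, then 2 to 4 of any character except [c2i6].
`search` walks the string left to right and returns the first match it finds.
The match spans [0:8] → '8zsnbomo'.
Captured: group 1 = '8zs'.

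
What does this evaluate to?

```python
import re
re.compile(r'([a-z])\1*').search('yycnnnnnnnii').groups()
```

The match spans [0:2] → 'yy'.
Captured: group 1 = 'y'.

('y',)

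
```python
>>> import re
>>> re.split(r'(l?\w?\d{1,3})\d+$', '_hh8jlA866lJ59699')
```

['_hh8jlA866', 'lJ596', '']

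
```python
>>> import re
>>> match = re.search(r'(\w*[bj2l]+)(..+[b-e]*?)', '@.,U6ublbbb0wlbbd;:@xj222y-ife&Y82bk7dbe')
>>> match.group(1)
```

'U6ublbbb0wlbb'

The match spans [3:40] → 'U6ublbbb0wlbbd;:@xj222y-ife&Y82bk7dbe'.
Captured: group 1 = 'U6ublbbb0wlbb', group 2 = 'd;:@xj222y-ife&Y82bk7dbe'.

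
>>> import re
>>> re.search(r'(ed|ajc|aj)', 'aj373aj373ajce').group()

Unlike `match`, `search` isn't anchored — it looks for the pattern anywhere in the string.
The match spans [0:2] → 'aj'.
Captured: group 1 = 'aj'.

'aj'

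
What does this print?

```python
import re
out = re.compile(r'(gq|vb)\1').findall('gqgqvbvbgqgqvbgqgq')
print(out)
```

`\1` is not a pattern — it's the concrete string captured by group 1, re-applied verbatim.
One capturing group, so `findall` returns just the captured substring from each match — 4 in all.

['gq', 'vb', 'gq', 'gq']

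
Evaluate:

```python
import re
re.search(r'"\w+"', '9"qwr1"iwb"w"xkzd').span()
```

The match spans [1:7] → '"qwr1"'.

(1, 7)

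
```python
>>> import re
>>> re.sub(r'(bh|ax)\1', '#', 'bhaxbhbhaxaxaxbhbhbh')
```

`\1` is not a pattern — it's the concrete string captured by group 1, re-applied verbatim.
Every occurrence is swapped for '#'.

'bhax##ax#bh'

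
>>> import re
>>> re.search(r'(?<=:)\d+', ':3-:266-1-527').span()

(1, 2)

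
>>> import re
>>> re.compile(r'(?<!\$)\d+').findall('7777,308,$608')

['7777', '308', '08']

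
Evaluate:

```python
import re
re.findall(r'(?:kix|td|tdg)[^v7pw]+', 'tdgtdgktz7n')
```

['tdgtdgktz']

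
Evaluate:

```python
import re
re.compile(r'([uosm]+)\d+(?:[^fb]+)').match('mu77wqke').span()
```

This matches one or more of one of [uosm] (captured); then one or more of a digit; then one or more of any character except [fb] (non-capturing group).
`re.match` won't scan ahead — the pattern has to work from the very first character.
The match spans [0:8] → 'mu77wqke'.
Captured: group 1 = 'mu'.

(0, 8)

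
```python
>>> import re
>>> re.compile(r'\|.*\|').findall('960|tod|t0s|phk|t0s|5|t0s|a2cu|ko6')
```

['|tod|t0s|phk|t0s|5|t0s|a2cu|']

No capturing groups, so `findall` returns the 1 full match string.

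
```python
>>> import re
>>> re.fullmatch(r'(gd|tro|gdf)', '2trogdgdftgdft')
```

None

`re.fullmatch` requires the pattern to consume the entire string.
Here the pattern can't cover the whole string, so the call returns None.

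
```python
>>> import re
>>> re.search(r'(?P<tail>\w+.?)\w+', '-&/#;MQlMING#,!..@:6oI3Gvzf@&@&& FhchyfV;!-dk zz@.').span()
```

The pattern matches one or more of a word character, then optionally any character (captured as 'tail'); then one or more of a word character.
`search` walks the string left to right and returns the first match it finds.
The match spans [5:12] → 'MQlMING'.
Captured: group 1 = 'MQlMIN'.

(5, 12)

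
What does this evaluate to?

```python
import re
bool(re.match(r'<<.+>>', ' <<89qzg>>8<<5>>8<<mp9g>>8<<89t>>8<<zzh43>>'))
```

`re.match` won't scan ahead — the pattern has to work from the very first character.
Here position 0 doesn't satisfy it, so the call returns None, and `bool(None)` is False.

False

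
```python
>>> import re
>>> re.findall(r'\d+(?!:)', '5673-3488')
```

['5673', '3488']

`(?!…)`/`(?<!…)` only lets a position through if the neighbouring text does NOT match; no characters are consumed.
Matches: at [0:4] → '5673'; at [5:9] → '3488'.
With no groups in the pattern, `findall` gives back each whole match — 2 here.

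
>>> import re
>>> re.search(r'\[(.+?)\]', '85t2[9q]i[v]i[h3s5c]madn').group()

The `?` after the quantifier makes it lazy — it takes as little as possible before letting the rest of the pattern try.
The match spans [4:8] → '[9q]'.

'[9q]'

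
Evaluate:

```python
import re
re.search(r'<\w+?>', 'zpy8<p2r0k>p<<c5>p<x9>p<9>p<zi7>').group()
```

`search` walks the string left to right and returns the first match it finds.
The match spans [4:11] → '<p2r0k>'.

'<p2r0k>'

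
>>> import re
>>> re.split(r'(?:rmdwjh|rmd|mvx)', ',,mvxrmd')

Matches to split on: at [2:5] → 'mvx'; at [5:8] → 'rmd'.
`split` removes every match and returns the 3 fragments in between.

[',,', '', '']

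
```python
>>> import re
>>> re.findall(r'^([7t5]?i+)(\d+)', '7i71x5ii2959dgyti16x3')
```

The pattern matches anchored at the start of the string; then optionally one of [7t5], then one or more of a literal 'i' (captured); then one or more of a digit (captured).
Walking the string: at [0:4] match '7i71', groups = ('7i', '71').
Multiple groups make `findall` return tuples — one 2-tuple for the one match.

[('7i', '71')]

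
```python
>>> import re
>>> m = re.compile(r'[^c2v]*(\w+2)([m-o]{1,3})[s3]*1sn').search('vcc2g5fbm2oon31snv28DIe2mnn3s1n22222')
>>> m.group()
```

The pattern matches zero or more of any character except [c2v]; then one or more of a word character, then the literal '2' (captured); then 1 to 3 of a character in [m-o] (captured); then zero or more of one of [s3], then the literal '1s', then a literal 'n'.
`search` walks the string left to right and returns the first match it finds.
The match spans [0:17] → 'vcc2g5fbm2oon31sn'.
Captured: group 1 = 'vcc2g5fbm2', group 2 = 'oon'.

'vcc2g5fbm2oon31sn'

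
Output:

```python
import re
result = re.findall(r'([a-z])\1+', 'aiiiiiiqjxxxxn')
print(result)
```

['i', 'x']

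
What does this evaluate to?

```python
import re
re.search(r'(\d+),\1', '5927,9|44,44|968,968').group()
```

The backreference `\1` re-matches whatever the first group consumed, character for character.
The match spans [7:12] → '44,44'.

'44,44'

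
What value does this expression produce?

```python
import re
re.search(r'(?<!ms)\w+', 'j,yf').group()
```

'j'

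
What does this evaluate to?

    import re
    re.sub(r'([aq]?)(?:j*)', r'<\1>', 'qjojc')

Pattern: optionally one of [aq] (captured); then zero or more of a literal 'j' (non-capturing group).
Matches: at [0:2] → 'qj'; at [2:2] → ''; at [3:4] → 'j'; at [4:4] → ''; at [5:5] → ''.
The replacement refers to a captured group, so each match is rewritten using its own captured text.

'<q><>o<><>c<>'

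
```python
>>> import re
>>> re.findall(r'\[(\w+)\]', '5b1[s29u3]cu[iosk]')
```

['s29u3', 'iosk']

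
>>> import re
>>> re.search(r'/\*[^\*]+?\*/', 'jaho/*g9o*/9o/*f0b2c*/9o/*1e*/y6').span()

(4, 11)

The match spans [4:11] → '/*g9o*/'.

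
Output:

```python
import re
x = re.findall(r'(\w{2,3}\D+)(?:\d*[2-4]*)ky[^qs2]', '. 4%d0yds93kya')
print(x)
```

This matches 2 to 3 of a word character, then one or more of a non-digit (captured); then zero or more of a digit, then zero or more of a character in [2-4] (non-capturing group); then the literal 'ky', then any character except [qs2].
One capturing group, so `findall` returns just the captured substring from the one match — 1 in all.

['d0yds']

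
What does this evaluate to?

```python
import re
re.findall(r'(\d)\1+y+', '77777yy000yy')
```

`\1` is not a pattern — it's the concrete string captured by group 1, re-applied verbatim.
Scanning left to right: at [0:7] match '77777yy', group 1 = '7'; at [7:12] match '000yy', group 1 = '0'.
With a single group, `findall` returns only what that group captured — 2 items.

['7', '0']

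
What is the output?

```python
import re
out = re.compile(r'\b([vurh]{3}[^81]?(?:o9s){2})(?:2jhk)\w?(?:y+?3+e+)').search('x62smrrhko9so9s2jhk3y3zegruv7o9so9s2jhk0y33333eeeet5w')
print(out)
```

None

The pattern matches a word boundary (`\b`, zero-width); then exactly 3 of one of [vurh], then optionally any character except [81], then the literal 'o9s' repeated 2 times (captured); then the literal '2j', then the literal 'hk' (non-capturing group); then optionally a word character; then one or more of the literal 'y' (lazy), then one or more of a literal '3', then one or more of the literal 'e' (non-capturing group).
Here no position works, so the call returns None.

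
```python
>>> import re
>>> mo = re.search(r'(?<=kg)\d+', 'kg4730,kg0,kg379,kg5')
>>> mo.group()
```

Because the assertion is zero-width, the text it checks is not consumed and won't appear in the result.
The match spans [2:6] → '4730'.

'4730'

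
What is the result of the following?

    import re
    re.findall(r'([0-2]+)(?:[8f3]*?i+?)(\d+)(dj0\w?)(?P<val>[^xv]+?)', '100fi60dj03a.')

The pattern matches one or more of a character in [0-2] (captured); then zero or more of one of [8f3] (lazy), then one or more of the literal 'i' (lazy) (non-capturing group); then one or more of a digit (captured); then the literal 'dj0', then optionally a word character (captured); then one or more of any character except [xv] (lazy) (captured as 'val').
Lazy quantifiers expand one character at a time until the remainder of the pattern can match.
Scanning left to right: at [0:12] match '100fi60dj03a', groups = ('100', '60', 'dj03', 'a').
Multiple groups make `findall` return tuples — one 4-tuple for the one match.

[('100', '60', 'dj03', 'a')]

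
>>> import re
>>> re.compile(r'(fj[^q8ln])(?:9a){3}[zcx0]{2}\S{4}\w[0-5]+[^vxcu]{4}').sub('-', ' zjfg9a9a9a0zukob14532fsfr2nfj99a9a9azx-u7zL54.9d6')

' zjfg9a9a9a0zukob14532fsfr2n-'

This matches the literal 'fj', then any character except [q8ln] (captured); then the literal '9a' repeated 3 times, then exactly 2 of one of [zcx0]; then exactly 4 of a non-whitespace character; then a word character, then one or more of a character in [0-5], then exactly 4 of any character except [vxcu].
Matches: at [28:50] → 'fj99a9a9azx-u7zL54.9d6'.
Each match is replaced by '-'.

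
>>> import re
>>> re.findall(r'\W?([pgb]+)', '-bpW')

['bp']

The pattern matches optionally a non-word character; then one or more of one of [pgb] (captured).
Because there's exactly one group, `findall` drops the full match and keeps group 1 from the one hit.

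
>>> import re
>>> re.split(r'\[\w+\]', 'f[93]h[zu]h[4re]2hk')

['f', 'h', 'h', '2hk']

Matches to split on: at [1:5] → '[93]'; at [6:10] → '[zu]'; at [11:16] → '[4re]'.
Splitting on the pattern gives 4 pieces.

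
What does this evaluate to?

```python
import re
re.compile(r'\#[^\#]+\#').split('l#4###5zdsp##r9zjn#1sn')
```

['l', '#', '', '1sn']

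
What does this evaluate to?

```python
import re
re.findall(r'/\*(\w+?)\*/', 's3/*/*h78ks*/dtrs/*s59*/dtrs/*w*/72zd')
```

['h78ks', 's59', 'w']

Scanning left to right: at [4:13] match '/*h78ks*/', group 1 = 'h78ks'; at [17:24] match '/*s59*/', group 1 = 's59'; at [28:33] match '/*w*/', group 1 = 'w'.
With a single group, `findall` returns only what that group captured — 3 items.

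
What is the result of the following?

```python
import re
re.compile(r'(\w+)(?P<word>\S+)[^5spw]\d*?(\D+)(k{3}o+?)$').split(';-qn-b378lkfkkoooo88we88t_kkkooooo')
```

This matches one or more of a word character (captured); then one or more of a non-whitespace character (captured as 'word'); then any character except [5spw], then zero or more of a digit (lazy); then one or more of a non-digit (captured); then exactly 3 of the literal 'k', then one or more of the literal 'o' (lazy) (captured); then anchored at the end.
Matches to split on: at [2:34] → 'qn-b378lkfkkoooo88we88t_kkkooooo'.
With a capturing group present, the delimiter's captured portion is kept in the result list.

[';-', 'qn', '-b378lkfkkoooo88we88', '_', 'kkkooooo', '']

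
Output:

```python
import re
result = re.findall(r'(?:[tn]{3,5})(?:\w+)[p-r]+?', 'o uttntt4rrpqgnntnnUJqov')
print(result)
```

['ttntt4rrpqgnntnnUJq']

Pattern: 3 to 5 of one of [tn] (non-capturing group); then one or more of a word character (non-capturing group); then one or more of a character in [p-r] (lazy).
Walking the string: at [3:22] → 'ttntt4rrpqgnntnnUJq'.
No capturing groups, so `findall` returns the 1 full match string.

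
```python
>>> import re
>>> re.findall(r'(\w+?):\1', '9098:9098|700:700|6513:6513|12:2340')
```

`\1` has to match the exact text group 1 already captured.
One capturing group, so `findall` returns just the captured substring from each match — 4 in all.

['9098', '700', '6513', '2']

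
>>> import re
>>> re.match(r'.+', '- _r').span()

`match` is anchored at position 0; if the pattern doesn't fit there, it returns None.
The match spans [0:4] → '- _r'.

(0, 4)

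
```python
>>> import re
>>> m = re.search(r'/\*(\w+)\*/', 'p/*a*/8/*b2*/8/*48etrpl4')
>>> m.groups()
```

('a',)

Unlike `match`, `search` isn't anchored — it looks for the pattern anywhere in the string.
The match spans [1:6] → '/*a*/'.
Captured: group 1 = 'a'.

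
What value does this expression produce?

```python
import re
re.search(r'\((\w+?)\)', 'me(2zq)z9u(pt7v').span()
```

(2, 7)

Unlike `match`, `search` isn't anchored — it looks for the pattern anywhere in the string.
The match spans [2:7] → '(2zq)'.
Captured: group 1 = '2zq'.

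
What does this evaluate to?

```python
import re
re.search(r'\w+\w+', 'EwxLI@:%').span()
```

(0, 5)

This matches one or more of a word character; then one or more of a word character.
Unlike `match`, `search` isn't anchored — it looks for the pattern anywhere in the string.
The match spans [0:5] → 'EwxLI'.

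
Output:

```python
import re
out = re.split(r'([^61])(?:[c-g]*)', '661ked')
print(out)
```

['661', 'k', '']

The pattern matches any character except [61] (captured); then zero or more of a character in [c-g] (non-capturing group).
Matches to split on: at [3:6] → 'ked'.
`re.split` interleaves the captured-group text with the surrounding fragments.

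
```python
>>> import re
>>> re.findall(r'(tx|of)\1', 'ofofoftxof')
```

After group 1 captures some text, `\1` only succeeds where that same text appears again.
Walking the string: at [0:4] match 'ofof', group 1 = 'of'.
`findall` collects group 1 from the one match (1 total).

['of']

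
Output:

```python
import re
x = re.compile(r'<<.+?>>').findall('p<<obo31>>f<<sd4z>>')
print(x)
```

['<<obo31>>', '<<sd4z>>']

A non-greedy quantifier consumes as few characters as it can — just enough that the remainder of the pattern still matches from where it stops; whatever follows it matches normally.
With no groups in the pattern, `findall` gives back each whole match — 2 here.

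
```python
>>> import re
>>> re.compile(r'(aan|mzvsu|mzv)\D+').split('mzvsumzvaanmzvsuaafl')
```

Branches in `(...|...)` are attempted left-to-right; the first branch that allows the whole pattern to succeed is taken.
The group in the pattern means `split` returns the separators' captures alongside the pieces.

['', 'mzvsu', '']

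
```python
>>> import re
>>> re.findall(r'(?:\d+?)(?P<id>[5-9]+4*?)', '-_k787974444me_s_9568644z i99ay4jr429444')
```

With a single group, `findall` returns only what that group captured — 4 items.

['8797', '5686', '9', '9']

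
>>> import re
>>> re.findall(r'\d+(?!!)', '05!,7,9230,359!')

['0', '7', '9230', '35']

A negative assertion filters positions out without eating any characters.
Walking the string: at [0:1] → '0'; at [4:5] → '7'; at [6:10] → '9230'; at [11:13] → '35'.
`findall` yields the raw match text (4 of them) because the pattern has no groups.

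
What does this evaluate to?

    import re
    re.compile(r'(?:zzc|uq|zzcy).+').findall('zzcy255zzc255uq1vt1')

Walking the string: at [0:19] → 'zzcy255zzc255uq1vt1'.
`findall` yields the raw match text (1 of them) because the pattern has no groups.

['zzcy255zzc255uq1vt1']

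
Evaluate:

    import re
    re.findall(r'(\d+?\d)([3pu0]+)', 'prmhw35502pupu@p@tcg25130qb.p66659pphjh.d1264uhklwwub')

Because the quantifier is non-greedy, it stops expanding at the earliest point where the rest of the pattern can succeed.
Multiple groups make `findall` return tuples — one 2-tuple for each match.

[('355', '0'), ('251', '30'), ('66659', 'pp'), ('1264', 'u')]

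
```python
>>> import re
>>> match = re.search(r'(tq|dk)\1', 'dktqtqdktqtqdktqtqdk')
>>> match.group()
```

'tqtq'

A backreference is literal: `\1` must see the identical characters the first group matched.
`re.search` scans for the first position where the pattern succeeds.
The match spans [2:6] → 'tqtq'.
Captured: group 1 = 'tq'.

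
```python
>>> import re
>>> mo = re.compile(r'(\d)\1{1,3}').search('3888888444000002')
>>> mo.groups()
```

The match spans [1:5] → '8888'.
Captured: group 1 = '8'.

('8',)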